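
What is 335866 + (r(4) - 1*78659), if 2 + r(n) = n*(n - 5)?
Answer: 257201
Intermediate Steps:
r(n) = -2 + n*(-5 + n) (r(n) = -2 + n*(n - 5) = -2 + n*(-5 + n))
335866 + (r(4) - 1*78659) = 335866 + ((-2 + 4² - 5*4) - 1*78659) = 335866 + ((-2 + 16 - 20) - 78659) = 335866 + (-6 - 78659) = 335866 - 78665 = 257201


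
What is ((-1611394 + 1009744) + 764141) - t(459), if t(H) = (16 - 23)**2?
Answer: 162442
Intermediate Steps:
t(H) = 49 (t(H) = (-7)**2 = 49)
((-1611394 + 1009744) + 764141) - t(459) = ((-1611394 + 1009744) + 764141) - 1*49 = (-601650 + 764141) - 49 = 162491 - 49 = 162442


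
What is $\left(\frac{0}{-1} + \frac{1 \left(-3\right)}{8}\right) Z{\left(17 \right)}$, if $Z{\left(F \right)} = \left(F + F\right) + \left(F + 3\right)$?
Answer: $- \frac{81}{4} \approx -20.25$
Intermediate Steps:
$Z{\left(F \right)} = 3 + 3 F$ ($Z{\left(F \right)} = 2 F + \left(3 + F\right) = 3 + 3 F$)
$\left(\frac{0}{-1} + \frac{1 \left(-3\right)}{8}\right) Z{\left(17 \right)} = \left(\frac{0}{-1} + \frac{1 \left(-3\right)}{8}\right) \left(3 + 3 \cdot 17\right) = \left(0 \left(-1\right) - \frac{3}{8}\right) \left(3 + 51\right) = \left(0 - \frac{3}{8}\right) 54 = \left(- \frac{3}{8}\right) 54 = - \frac{81}{4}$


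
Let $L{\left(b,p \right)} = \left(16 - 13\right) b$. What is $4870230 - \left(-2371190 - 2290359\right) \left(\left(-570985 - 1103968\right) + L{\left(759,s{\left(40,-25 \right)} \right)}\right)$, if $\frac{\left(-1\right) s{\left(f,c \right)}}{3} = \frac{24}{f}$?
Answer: $-7797256264894$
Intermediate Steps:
$s{\left(f,c \right)} = - \frac{72}{f}$ ($s{\left(f,c \right)} = - 3 \frac{24}{f} = - \frac{72}{f}$)
$L{\left(b,p \right)} = 3 b$
$4870230 - \left(-2371190 - 2290359\right) \left(\left(-570985 - 1103968\right) + L{\left(759,s{\left(40,-25 \right)} \right)}\right) = 4870230 - \left(-2371190 - 2290359\right) \left(\left(-570985 - 1103968\right) + 3 \cdot 759\right) = 4870230 - - 4661549 \left(-1674953 + 2277\right) = 4870230 - \left(-4661549\right) \left(-1672676\right) = 4870230 - 7797261135124 = -7797256264894$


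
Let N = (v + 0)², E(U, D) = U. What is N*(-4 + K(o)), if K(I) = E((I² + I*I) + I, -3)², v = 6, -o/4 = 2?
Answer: 518256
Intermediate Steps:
o = -8 (o = -4*2 = -8)
N = 36 (N = (6 + 0)² = 6² = 36)
K(I) = (I + 2*I²)² (K(I) = ((I² + I*I) + I)² = ((I² + I²) + I)² = (2*I² + I)² = (I + 2*I²)²)
N*(-4 + K(o)) = 36*(-4 + (-8)²*(1 + 2*(-8))²) = 36*(-4 + 64*(1 - 16)²) = 36*(-4 + 64*(-15)²) = 36*(-4 + 64*225) = 36*(-4 + 14400) = 36*14396 = 518256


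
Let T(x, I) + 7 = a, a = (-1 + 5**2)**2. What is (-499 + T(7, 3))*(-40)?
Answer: -2800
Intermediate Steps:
a = 576 (a = (-1 + 25)**2 = 24**2 = 576)
T(x, I) = 569 (T(x, I) = -7 + 576 = 569)
(-499 + T(7, 3))*(-40) = (-499 + 569)*(-40) = 70*(-40) = -2800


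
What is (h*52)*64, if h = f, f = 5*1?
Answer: 16640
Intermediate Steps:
f = 5
h = 5
(h*52)*64 = (5*52)*64 = 260*64 = 16640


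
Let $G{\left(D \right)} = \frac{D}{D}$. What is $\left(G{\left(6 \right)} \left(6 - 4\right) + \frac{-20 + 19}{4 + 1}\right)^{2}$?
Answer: $\frac{81}{25} \approx 3.24$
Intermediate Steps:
$G{\left(D \right)} = 1$
$\left(G{\left(6 \right)} \left(6 - 4\right) + \frac{-20 + 19}{4 + 1}\right)^{2} = \left(1 \left(6 - 4\right) + \frac{-20 + 19}{4 + 1}\right)^{2} = \left(1 \cdot 2 - \frac{1}{5}\right)^{2} = \left(2 - \frac{1}{5}\right)^{2} = \left(\frac{9}{5}\right)^{2} = \frac{81}{25}$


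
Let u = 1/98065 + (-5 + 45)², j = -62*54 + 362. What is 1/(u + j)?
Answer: -98065/135918089 ≈ -0.00072150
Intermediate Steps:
j = -2986 (j = -3348 + 362 = -2986)
u = 156904001/98065 (u = 1/98065 + 40² = 1/98065 + 1600 = 156904001/98065 ≈ 1600.0)
1/(u + j) = 1/(156904001/98065 - 2986) = 1/(-135918089/98065) = -98065/135918089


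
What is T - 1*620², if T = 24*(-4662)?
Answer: -496288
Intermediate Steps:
T = -111888
T - 1*620² = -111888 - 1*620² = -111888 - 1*384400 = -111888 - 384400 = -496288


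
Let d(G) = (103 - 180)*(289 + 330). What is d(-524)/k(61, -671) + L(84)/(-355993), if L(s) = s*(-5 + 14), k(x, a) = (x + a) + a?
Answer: 2423817989/65146719 ≈ 37.206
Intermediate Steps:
k(x, a) = x + 2*a (k(x, a) = (a + x) + a = x + 2*a)
d(G) = -47663 (d(G) = -77*619 = -47663)
L(s) = 9*s (L(s) = s*9 = 9*s)
d(-524)/k(61, -671) + L(84)/(-355993) = -47663/(61 + 2*(-671)) + (9*84)/(-355993) = -47663/(61 - 1342) + 756*(-1/355993) = -47663/(-1281) - 756/355993 = -47663*(-1/1281) - 756/355993 = 6809/183 - 756/355993 = 2423817989/65146719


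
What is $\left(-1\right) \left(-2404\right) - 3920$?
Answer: $-1516$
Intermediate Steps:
$\left(-1\right) \left(-2404\right) - 3920 = 2404 - 3920 = -1516$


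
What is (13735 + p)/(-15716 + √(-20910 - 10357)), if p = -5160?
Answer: -134764700/247023923 - 8575*I*√31267/247023923 ≈ -0.54555 - 0.0061382*I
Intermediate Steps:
(13735 + p)/(-15716 + √(-20910 - 10357)) = (13735 - 5160)/(-15716 + √(-20910 - 10357)) = 8575/(-15716 + √(-31267)) = 8575/(-15716 + I*√31267)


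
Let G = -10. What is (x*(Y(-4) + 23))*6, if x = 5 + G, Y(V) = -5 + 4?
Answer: -660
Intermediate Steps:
Y(V) = -1
x = -5 (x = 5 - 10 = -5)
(x*(Y(-4) + 23))*6 = -5*(-1 + 23)*6 = -5*22*6 = -110*6 = -660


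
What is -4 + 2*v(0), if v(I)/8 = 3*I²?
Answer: -4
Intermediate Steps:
v(I) = 24*I² (v(I) = 8*(3*I²) = 24*I²)
-4 + 2*v(0) = -4 + 2*(24*0²) = -4 + 2*(24*0) = -4 + 2*0 = -4 + 0 = -4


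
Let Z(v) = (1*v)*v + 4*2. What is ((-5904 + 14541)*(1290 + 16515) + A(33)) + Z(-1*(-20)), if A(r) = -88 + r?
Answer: 153782138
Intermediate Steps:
Z(v) = 8 + v**2 (Z(v) = v*v + 8 = v**2 + 8 = 8 + v**2)
((-5904 + 14541)*(1290 + 16515) + A(33)) + Z(-1*(-20)) = ((-5904 + 14541)*(1290 + 16515) + (-88 + 33)) + (8 + (-1*(-20))**2) = (8637*17805 - 55) + (8 + 20**2) = (153781785 - 55) + (8 + 400) = 153781730 + 408 = 153782138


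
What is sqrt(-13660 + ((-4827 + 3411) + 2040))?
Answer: 2*I*sqrt(3259) ≈ 114.18*I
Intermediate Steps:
sqrt(-13660 + ((-4827 + 3411) + 2040)) = sqrt(-13660 + (-1416 + 2040)) = sqrt(-13660 + 624) = sqrt(-13036) = 2*I*sqrt(3259)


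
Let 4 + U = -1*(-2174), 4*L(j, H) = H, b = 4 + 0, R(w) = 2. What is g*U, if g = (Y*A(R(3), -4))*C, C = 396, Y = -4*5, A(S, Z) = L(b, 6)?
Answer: -25779600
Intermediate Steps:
b = 4
L(j, H) = H/4
A(S, Z) = 3/2 (A(S, Z) = (1/4)*6 = 3/2)
Y = -20
U = 2170 (U = -4 - 1*(-2174) = -4 + 2174 = 2170)
g = -11880 (g = -20*3/2*396 = -30*396 = -11880)
g*U = -11880*2170 = -25779600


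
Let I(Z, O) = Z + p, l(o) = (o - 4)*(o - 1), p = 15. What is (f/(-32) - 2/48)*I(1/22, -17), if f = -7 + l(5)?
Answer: 1655/2112 ≈ 0.78362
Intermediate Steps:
l(o) = (-1 + o)*(-4 + o) (l(o) = (-4 + o)*(-1 + o) = (-1 + o)*(-4 + o))
f = -3 (f = -7 + (4 + 5² - 5*5) = -7 + (4 + 25 - 25) = -7 + 4 = -3)
I(Z, O) = 15 + Z (I(Z, O) = Z + 15 = 15 + Z)
(f/(-32) - 2/48)*I(1/22, -17) = (-3/(-32) - 2/48)*(15 + 1/22) = (-3*(-1/32) - 2*1/48)*(15 + 1/22) = (3/32 - 1/24)*(331/22) = (5/96)*(331/22) = 1655/2112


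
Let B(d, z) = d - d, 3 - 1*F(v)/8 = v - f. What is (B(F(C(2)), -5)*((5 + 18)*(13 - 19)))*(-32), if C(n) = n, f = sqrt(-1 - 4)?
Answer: 0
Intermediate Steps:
f = I*sqrt(5) (f = sqrt(-5) = I*sqrt(5) ≈ 2.2361*I)
F(v) = 24 - 8*v + 8*I*sqrt(5) (F(v) = 24 - 8*(v - I*sqrt(5)) = 24 + (-8*v + 8*I*sqrt(5)) = 24 - 8*v + 8*I*sqrt(5))
B(d, z) = 0
(B(F(C(2)), -5)*((5 + 18)*(13 - 19)))*(-32) = (0*((5 + 18)*(13 - 19)))*(-32) = (0*(23*(-6)))*(-32) = (0*(-138))*(-32) = 0*(-32) = 0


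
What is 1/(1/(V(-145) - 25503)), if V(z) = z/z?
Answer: -25502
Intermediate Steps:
V(z) = 1
1/(1/(V(-145) - 25503)) = 1/(1/(1 - 25503)) = 1/(1/(-25502)) = 1/(-1/25502) = -25502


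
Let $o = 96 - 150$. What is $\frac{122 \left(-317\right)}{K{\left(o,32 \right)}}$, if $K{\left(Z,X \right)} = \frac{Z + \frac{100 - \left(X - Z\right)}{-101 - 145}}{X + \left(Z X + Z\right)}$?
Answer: $- \frac{136468500}{109} \approx -1.252 \cdot 10^{6}$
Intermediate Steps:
$o = -54$
$K{\left(Z,X \right)} = \frac{- \frac{50}{123} + \frac{X}{246} + \frac{245 Z}{246}}{X + Z + X Z}$ ($K{\left(Z,X \right)} = \frac{Z + \frac{100 + Z - X}{-246}}{X + \left(X Z + Z\right)} = \frac{Z + \left(100 + Z - X\right) \left(- \frac{1}{246}\right)}{X + \left(Z + X Z\right)} = \frac{Z - \left(\frac{50}{123} - \frac{X}{246} + \frac{Z}{246}\right)}{X + Z + X Z} = \frac{- \frac{50}{123} + \frac{X}{246} + \frac{245 Z}{246}}{X + Z + X Z}$)
$\frac{122 \left(-317\right)}{K{\left(o,32 \right)}} = \frac{122 \left(-317\right)}{\frac{1}{246} \frac{1}{32 - 54 + 32 \left(-54\right)} \left(-100 + 32 + 245 \left(-54\right)\right)} = - \frac{38674}{\frac{1}{246} \frac{1}{32 - 54 - 1728} \left(-100 + 32 - 13230\right)} = - \frac{38674}{\frac{1}{246} \frac{1}{-1750} \left(-13298\right)} = - \frac{38674}{\frac{1}{246} \left(- \frac{1}{1750}\right) \left(-13298\right)} = - \frac{38674}{\frac{6649}{215250}} = \left(-38674\right) \frac{215250}{6649} = - \frac{136468500}{109}$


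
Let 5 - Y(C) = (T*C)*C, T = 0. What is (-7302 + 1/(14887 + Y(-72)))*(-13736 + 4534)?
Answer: 500319103183/7446 ≈ 6.7193e+7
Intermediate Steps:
Y(C) = 5 (Y(C) = 5 - 0*C*C = 5 - 0*C = 5 - 1*0 = 5 + 0 = 5)
(-7302 + 1/(14887 + Y(-72)))*(-13736 + 4534) = (-7302 + 1/(14887 + 5))*(-13736 + 4534) = (-7302 + 1/14892)*(-9202) = -108741383/14892*(-9202) = 500319103183/7446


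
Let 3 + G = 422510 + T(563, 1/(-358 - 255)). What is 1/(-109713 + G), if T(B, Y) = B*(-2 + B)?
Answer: 1/628637 ≈ 1.5907e-6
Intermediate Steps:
G = 738350 (G = -3 + (422510 + 563*(-2 + 563)) = -3 + (422510 + 563*561) = -3 + (422510 + 315843) = -3 + 738353 = 738350)
1/(-109713 + G) = 1/(-109713 + 738350) = 1/628637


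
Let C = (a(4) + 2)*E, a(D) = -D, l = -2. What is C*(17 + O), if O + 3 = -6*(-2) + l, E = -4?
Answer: 192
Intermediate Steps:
C = 8 (C = (-1*4 + 2)*(-4) = (-4 + 2)*(-4) = -2*(-4) = 8)
O = 7 (O = -3 + (-6*(-2) - 2) = -3 + (12 - 2) = -3 + 10 = 7)
C*(17 + O) = 8*(17 + 7) = 8*24 = 192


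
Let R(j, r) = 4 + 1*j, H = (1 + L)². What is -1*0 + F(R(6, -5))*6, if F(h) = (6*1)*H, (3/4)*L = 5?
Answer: 2116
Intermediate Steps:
L = 20/3 (L = (4/3)*5 = 20/3 ≈ 6.6667)
H = 529/9 (H = (1 + 20/3)² = (23/3)² = 529/9 ≈ 58.778)
R(j, r) = 4 + j
F(h) = 1058/3 (F(h) = (6*1)*(529/9) = 6*(529/9) = 1058/3)
-1*0 + F(R(6, -5))*6 = -1*0 + (1058/3)*6 = 0 + 2116 = 2116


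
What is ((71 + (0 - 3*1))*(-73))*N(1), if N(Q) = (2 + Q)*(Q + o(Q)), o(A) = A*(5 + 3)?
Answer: -134028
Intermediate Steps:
o(A) = 8*A (o(A) = A*8 = 8*A)
N(Q) = 9*Q*(2 + Q) (N(Q) = (2 + Q)*(Q + 8*Q) = (2 + Q)*(9*Q) = 9*Q*(2 + Q))
((71 + (0 - 3*1))*(-73))*N(1) = ((71 + (0 - 3*1))*(-73))*(9*1*(2 + 1)) = ((71 + (0 - 3))*(-73))*(9*1*3) = ((71 - 3)*(-73))*27 = (68*(-73))*27 = -4964*27 = -134028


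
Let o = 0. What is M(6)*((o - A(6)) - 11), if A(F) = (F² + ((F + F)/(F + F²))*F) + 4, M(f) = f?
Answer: -2214/7 ≈ -316.29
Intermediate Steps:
A(F) = 4 + F² + 2*F²/(F + F²) (A(F) = (F² + ((2*F)/(F + F²))*F) + 4 = (F² + (2*F/(F + F²))*F) + 4 = (F² + 2*F²/(F + F²)) + 4 = 4 + F² + 2*F²/(F + F²))
M(6)*((o - A(6)) - 11) = 6*((0 - (4 + 6² + 6³ + 6*6)/(1 + 6)) - 11) = 6*((0 - (4 + 36 + 216 + 36)/7) - 11) = 6*((0 - 292/7) - 11) = 6*(-292/7 - 11) = 6*(-369/7) = -2214/7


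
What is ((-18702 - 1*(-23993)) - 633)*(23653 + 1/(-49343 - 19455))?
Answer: 3789933007597/34399 ≈ 1.1018e+8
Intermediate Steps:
((-18702 - 1*(-23993)) - 633)*(23653 + 1/(-49343 - 19455)) = ((-18702 + 23993) - 633)*(23653 + 1/(-68798)) = (5291 - 633)*(23653 - 1/68798) = 4658*(1627279093/68798) = 3789933007597/34399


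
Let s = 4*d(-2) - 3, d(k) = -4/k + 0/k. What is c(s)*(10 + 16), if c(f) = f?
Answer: 130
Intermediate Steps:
d(k) = -4/k (d(k) = -4/k + 0 = -4/k)
s = 5 (s = 4*(-4/(-2)) - 3 = 4*(-4*(-1/2)) - 3 = 4*2 - 3 = 8 - 3 = 5)
c(s)*(10 + 16) = 5*(10 + 16) = 5*26 = 130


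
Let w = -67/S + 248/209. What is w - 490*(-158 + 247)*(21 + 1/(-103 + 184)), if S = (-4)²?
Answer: -248206604515/270864 ≈ -9.1635e+5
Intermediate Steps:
S = 16
w = -10035/3344 (w = -67/16 + 248/209 = -10035/3344 ≈ -3.0009)
w - 490*(-158 + 247)*(21 + 1/(-103 + 184)) = -10035/3344 - 490*(-158 + 247)*(21 + 1/(-103 + 184)) = -10035/3344 - 43610*(21 + 1/81) = -10035/3344 - 43610*1702/81 = -10035/3344 - 490*151478/81 = -10035/3344 - 74224220/81 = -248206604515/270864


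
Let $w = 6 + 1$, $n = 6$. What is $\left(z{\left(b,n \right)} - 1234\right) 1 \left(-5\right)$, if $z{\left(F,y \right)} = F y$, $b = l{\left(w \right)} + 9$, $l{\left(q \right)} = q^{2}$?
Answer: $4430$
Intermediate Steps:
$w = 7$
$b = 58$ ($b = 7^{2} + 9 = 49 + 9 = 58$)
$\left(z{\left(b,n \right)} - 1234\right) 1 \left(-5\right) = \left(58 \cdot 6 - 1234\right) 1 \left(-5\right) = \left(348 - 1234\right) \left(-5\right) = \left(-886\right) \left(-5\right) = 4430$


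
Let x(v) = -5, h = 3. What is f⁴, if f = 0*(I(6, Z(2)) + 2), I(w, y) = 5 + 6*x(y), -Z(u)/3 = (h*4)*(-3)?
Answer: 0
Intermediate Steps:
Z(u) = 108 (Z(u) = -3*3*4*(-3) = -36*(-3) = -3*(-36) = 108)
I(w, y) = -25 (I(w, y) = 5 + 6*(-5) = 5 - 30 = -25)
f = 0 (f = 0*(-25 + 2) = 0*(-23) = 0)
f⁴ = 0⁴ = 0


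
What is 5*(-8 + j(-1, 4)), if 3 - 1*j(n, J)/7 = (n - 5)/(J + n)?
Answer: 135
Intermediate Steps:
j(n, J) = 21 - 7*(-5 + n)/(J + n) (j(n, J) = 21 - 7*(n - 5)/(J + n) = 21 - 7*(-5 + n)/(J + n))
5*(-8 + j(-1, 4)) = 5*(-8 + 7*(5 + 2*(-1) + 3*4)/(4 - 1)) = 5*(-8 + 7*(5 - 2 + 12)/3) = 5*(-8 + 7*(⅓)*15) = 5*(-8 + 35) = 5*27 = 135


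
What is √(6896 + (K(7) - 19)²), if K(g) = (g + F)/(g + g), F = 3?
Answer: 44*√183/7 ≈ 85.032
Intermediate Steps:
K(g) = (3 + g)/(2*g) (K(g) = (g + 3)/(g + g) = (3 + g)/((2*g)) = (3 + g)*(1/(2*g)) = (3 + g)/(2*g))
√(6896 + (K(7) - 19)²) = √(6896 + ((½)*(3 + 7)/7 - 19)²) = √(6896 + ((½)*(⅐)*10 - 19)²) = √(6896 + (5/7 - 19)²) = √(6896 + (-128/7)²) = √(6896 + 16384/49) = √(354288/49) = 44*√183/7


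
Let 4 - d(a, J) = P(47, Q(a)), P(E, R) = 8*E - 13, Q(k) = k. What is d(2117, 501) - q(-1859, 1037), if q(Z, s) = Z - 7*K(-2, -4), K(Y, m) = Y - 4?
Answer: 1458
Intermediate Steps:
K(Y, m) = -4 + Y
P(E, R) = -13 + 8*E
d(a, J) = -359 (d(a, J) = 4 - (-13 + 8*47) = 4 - (-13 + 376) = 4 - 1*363 = 4 - 363 = -359)
q(Z, s) = 42 + Z (q(Z, s) = Z - 7*(-4 - 2) = Z - 7*(-6) = Z + 42 = 42 + Z)
d(2117, 501) - q(-1859, 1037) = -359 - (42 - 1859) = -359 - 1*(-1817) = -359 + 1817 = 1458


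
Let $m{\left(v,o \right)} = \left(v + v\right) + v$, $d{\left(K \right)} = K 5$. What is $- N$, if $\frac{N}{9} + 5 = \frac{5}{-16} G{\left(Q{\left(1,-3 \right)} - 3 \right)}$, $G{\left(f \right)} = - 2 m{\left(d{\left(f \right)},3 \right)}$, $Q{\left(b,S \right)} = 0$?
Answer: $\frac{2385}{8} \approx 298.13$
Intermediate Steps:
$d{\left(K \right)} = 5 K$
$m{\left(v,o \right)} = 3 v$ ($m{\left(v,o \right)} = 2 v + v = 3 v$)
$G{\left(f \right)} = - 30 f$ ($G{\left(f \right)} = - 2 \cdot 3 \cdot 5 f = - 2 \cdot 15 f = - 30 f$)
$N = - \frac{2385}{8}$ ($N = -45 + 9 \frac{5}{-16} \left(- 30 \left(0 - 3\right)\right) = -45 + 9 \cdot 5 \left(- \frac{1}{16}\right) \left(- 30 \left(0 - 3\right)\right) = -45 + 9 \left(- \frac{5 \left(\left(-30\right) \left(-3\right)\right)}{16}\right) = -45 + 9 \left(\left(- \frac{5}{16}\right) 90\right) = -45 + 9 \left(- \frac{225}{8}\right) = -45 - \frac{2025}{8} = - \frac{2385}{8} \approx -298.13$)
$- N = \left(-1\right) \left(- \frac{2385}{8}\right) = \frac{2385}{8}$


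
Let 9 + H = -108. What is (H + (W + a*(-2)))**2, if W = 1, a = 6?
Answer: 16384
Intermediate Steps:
H = -117 (H = -9 - 108 = -117)
(H + (W + a*(-2)))**2 = (-117 + (1 + 6*(-2)))**2 = (-117 + (1 - 12))**2 = (-117 - 11)**2 = (-128)**2 = 16384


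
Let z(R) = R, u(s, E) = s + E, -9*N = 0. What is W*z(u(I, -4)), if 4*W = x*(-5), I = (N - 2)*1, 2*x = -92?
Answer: -345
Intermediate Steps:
x = -46 (x = (1/2)*(-92) = -46)
N = 0 (N = -1/9*0 = 0)
I = -2 (I = (0 - 2)*1 = -2*1 = -2)
u(s, E) = E + s
W = 115/2 (W = (-46*(-5))/4 = (1/4)*230 = 115/2 ≈ 57.500)
W*z(u(I, -4)) = 115*(-4 - 2)/2 = (115/2)*(-6) = -345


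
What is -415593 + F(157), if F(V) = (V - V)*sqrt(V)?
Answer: -415593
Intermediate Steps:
F(V) = 0 (F(V) = 0*sqrt(V) = 0)
-415593 + F(157) = -415593 + 0 = -415593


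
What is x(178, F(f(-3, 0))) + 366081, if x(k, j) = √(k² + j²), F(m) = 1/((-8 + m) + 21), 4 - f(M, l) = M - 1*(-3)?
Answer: 366081 + √9156677/17 ≈ 3.6626e+5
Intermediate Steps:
f(M, l) = 1 - M (f(M, l) = 4 - (M - 1*(-3)) = 4 - (M + 3) = 4 - (3 + M) = 4 + (-3 - M) = 1 - M)
F(m) = 1/(13 + m)
x(k, j) = √(j² + k²)
x(178, F(f(-3, 0))) + 366081 = √((1/(13 + (1 - 1*(-3))))² + 178²) + 366081 = √((1/(13 + (1 + 3)))² + 31684) + 366081 = √((1/(13 + 4))² + 31684) + 366081 = √((1/17)² + 31684) + 366081 = √(1/289 + 31684) + 366081 = √(9156677/289) + 366081 = √9156677/17 + 366081 = 366081 + √9156677/17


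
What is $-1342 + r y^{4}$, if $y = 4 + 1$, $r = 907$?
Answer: $565533$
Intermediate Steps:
$y = 5$
$-1342 + r y^{4} = -1342 + 907 \cdot 5^{4} = -1342 + 907 \cdot 625 = -1342 + 566875 = 565533$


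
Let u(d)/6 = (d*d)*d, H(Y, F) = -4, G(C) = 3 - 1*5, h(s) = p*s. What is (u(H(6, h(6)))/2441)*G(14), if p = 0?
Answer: 768/2441 ≈ 0.31463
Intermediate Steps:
h(s) = 0 (h(s) = 0*s = 0)
G(C) = -2 (G(C) = 3 - 5 = -2)
u(d) = 6*d³ (u(d) = 6*((d*d)*d) = 6*(d²*d) = 6*d³)
(u(H(6, h(6)))/2441)*G(14) = ((6*(-4)³)/2441)*(-2) = ((6*(-64))*(1/2441))*(-2) = -384*1/2441*(-2) = -384/2441*(-2) = 768/2441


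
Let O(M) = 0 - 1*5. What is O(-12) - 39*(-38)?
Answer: 1477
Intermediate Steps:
O(M) = -5 (O(M) = 0 - 5 = -5)
O(-12) - 39*(-38) = -5 - 39*(-38) = -5 + 1482 = 1477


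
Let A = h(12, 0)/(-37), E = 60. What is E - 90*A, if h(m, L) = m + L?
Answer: 3300/37 ≈ 89.189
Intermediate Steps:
h(m, L) = L + m
A = -12/37 (A = (0 + 12)/(-37) = 12*(-1/37) = -12/37 ≈ -0.32432)
E - 90*A = 60 - 90*(-12/37) = 60 + 1080/37 = 3300/37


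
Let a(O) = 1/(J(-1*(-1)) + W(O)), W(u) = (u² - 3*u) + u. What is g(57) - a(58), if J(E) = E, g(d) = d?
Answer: 185192/3249 ≈ 57.000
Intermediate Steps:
W(u) = u² - 2*u
a(O) = 1/(1 + O*(-2 + O)) (a(O) = 1/(-1*(-1) + O*(-2 + O)) = 1/(1 + O*(-2 + O)))
g(57) - a(58) = 57 - 1/(1 + 58*(-2 + 58)) = 57 - 1/(1 + 58*56) = 57 - 1/(1 + 3248) = 57 - 1/3249 = 185192/3249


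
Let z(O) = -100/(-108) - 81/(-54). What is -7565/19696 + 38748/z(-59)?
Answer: 41210761817/2580176 ≈ 15972.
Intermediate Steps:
z(O) = 131/54 (z(O) = -100*(-1/108) - 81*(-1/54) = 25/27 + 3/2 = 131/54)
-7565/19696 + 38748/z(-59) = -7565/19696 + 38748/(131/54) = -7565*1/19696 + 38748*(54/131) = -7565/19696 + 2092392/131 = 41210761817/2580176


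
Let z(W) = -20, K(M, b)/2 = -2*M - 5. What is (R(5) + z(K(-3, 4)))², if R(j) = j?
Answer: 225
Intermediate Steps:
K(M, b) = -10 - 4*M (K(M, b) = 2*(-2*M - 5) = 2*(-5 - 2*M) = -10 - 4*M)
(R(5) + z(K(-3, 4)))² = (5 - 20)² = (-15)² = 225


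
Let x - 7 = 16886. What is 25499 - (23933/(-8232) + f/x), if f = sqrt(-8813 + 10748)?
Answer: 29990243/1176 - sqrt(215)/5631 ≈ 25502.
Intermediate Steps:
x = 16893 (x = 7 + 16886 = 16893)
f = 3*sqrt(215) (f = sqrt(1935) = 3*sqrt(215) ≈ 43.989)
25499 - (23933/(-8232) + f/x) = 25499 - (23933/(-8232) + (3*sqrt(215))/16893) = 25499 - (23933*(-1/8232) + (3*sqrt(215))*(1/16893)) = 25499 - (-3419/1176 + sqrt(215)/5631) = 25499 + (3419/1176 - sqrt(215)/5631) = 29990243/1176 - sqrt(215)/5631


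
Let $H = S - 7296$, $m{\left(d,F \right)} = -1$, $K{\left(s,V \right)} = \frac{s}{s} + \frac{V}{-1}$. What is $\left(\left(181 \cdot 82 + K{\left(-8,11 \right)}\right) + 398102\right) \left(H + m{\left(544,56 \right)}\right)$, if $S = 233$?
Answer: $-2916965776$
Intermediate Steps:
$K{\left(s,V \right)} = 1 - V$ ($K{\left(s,V \right)} = 1 + V \left(-1\right) = 1 - V$)
$H = -7063$ ($H = 233 - 7296 = -7063$)
$\left(\left(181 \cdot 82 + K{\left(-8,11 \right)}\right) + 398102\right) \left(H + m{\left(544,56 \right)}\right) = \left(\left(181 \cdot 82 + \left(1 - 11\right)\right) + 398102\right) \left(-7063 - 1\right) = \left(\left(14842 + \left(1 - 11\right)\right) + 398102\right) \left(-7064\right) = \left(\left(14842 - 10\right) + 398102\right) \left(-7064\right) = \left(14832 + 398102\right) \left(-7064\right) = 412934 \left(-7064\right) = -2916965776$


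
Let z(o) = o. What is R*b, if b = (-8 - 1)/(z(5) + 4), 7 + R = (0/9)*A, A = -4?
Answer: 7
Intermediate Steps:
R = -7 (R = -7 + (0/9)*(-4) = -7 + (0*(1/9))*(-4) = -7 + 0*(-4) = -7 + 0 = -7)
b = -1 (b = (-8 - 1)/(5 + 4) = -9/9 = -9*1/9 = -1)
R*b = -7*(-1) = 7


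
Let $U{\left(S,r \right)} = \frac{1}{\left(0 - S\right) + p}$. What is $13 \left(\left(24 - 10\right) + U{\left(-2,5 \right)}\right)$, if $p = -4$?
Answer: $\frac{351}{2} \approx 175.5$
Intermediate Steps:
$U{\left(S,r \right)} = \frac{1}{-4 - S}$ ($U{\left(S,r \right)} = \frac{1}{\left(0 - S\right) - 4} = \frac{1}{- S - 4} = \frac{1}{-4 - S}$)
$13 \left(\left(24 - 10\right) + U{\left(-2,5 \right)}\right) = 13 \left(\left(24 - 10\right) - \frac{1}{4 - 2}\right) = 13 \left(14 - \frac{1}{2}\right) = 13 \cdot \frac{27}{2} = \frac{351}{2}$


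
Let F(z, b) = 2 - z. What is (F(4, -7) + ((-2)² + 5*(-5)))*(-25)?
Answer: 575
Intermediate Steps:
(F(4, -7) + ((-2)² + 5*(-5)))*(-25) = ((2 - 1*4) + ((-2)² + 5*(-5)))*(-25) = ((2 - 4) + (4 - 25))*(-25) = (-2 - 21)*(-25) = -23*(-25) = 575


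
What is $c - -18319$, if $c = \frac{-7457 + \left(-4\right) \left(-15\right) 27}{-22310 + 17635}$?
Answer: $\frac{85647162}{4675} \approx 18320.0$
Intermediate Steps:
$c = \frac{5837}{4675}$ ($c = \frac{-7457 + 60 \cdot 27}{-4675} = \left(-7457 + 1620\right) \left(- \frac{1}{4675}\right) = \left(-5837\right) \left(- \frac{1}{4675}\right) = \frac{5837}{4675} \approx 1.2486$)
$c - -18319 = \frac{5837}{4675} - -18319 = \frac{5837}{4675} + 18319 = \frac{85647162}{4675}$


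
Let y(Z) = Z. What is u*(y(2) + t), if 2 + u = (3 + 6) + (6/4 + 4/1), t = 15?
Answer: 425/2 ≈ 212.50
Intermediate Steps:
u = 25/2 (u = -2 + ((3 + 6) + (6/4 + 4/1)) = -2 + (9 + (6*(1/4) + 4*1)) = -2 + (9 + (3/2 + 4)) = -2 + (9 + 11/2) = -2 + 29/2 = 25/2 ≈ 12.500)
u*(y(2) + t) = 25*(2 + 15)/2 = (25/2)*17 = 425/2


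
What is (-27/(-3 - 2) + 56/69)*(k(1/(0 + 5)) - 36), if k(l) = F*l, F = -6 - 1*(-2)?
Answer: -17144/75 ≈ -228.59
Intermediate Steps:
F = -4 (F = -6 + 2 = -4)
k(l) = -4*l
(-27/(-3 - 2) + 56/69)*(k(1/(0 + 5)) - 36) = (-27/(-3 - 2) + 56/69)*(-4/(0 + 5) - 36) = (-27/(-5) + 56*(1/69))*(-4/5 - 36) = (-27*(-⅕) + 56/69)*(-4*⅕ - 36) = (27/5 + 56/69)*(-⅘ - 36) = (2143/345)*(-184/5) = -17144/75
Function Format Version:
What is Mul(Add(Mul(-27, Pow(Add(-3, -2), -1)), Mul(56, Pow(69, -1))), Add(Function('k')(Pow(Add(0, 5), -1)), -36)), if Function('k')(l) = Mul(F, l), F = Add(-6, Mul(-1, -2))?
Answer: Rational(-17144, 75) ≈ -228.59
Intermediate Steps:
F = -4 (F = Add(-6, 2) = -4)
Function('k')(l) = Mul(-4, l)
Mul(Add(Mul(-27, Pow(Add(-3, -2), -1)), Mul(56, Pow(69, -1))), Add(Function('k')(Pow(Add(0, 5), -1)), -36)) = Mul(Add(Mul(-27, Pow(Add(-3, -2), -1)), Mul(56, Pow(69, -1))), Add(Mul(-4, Pow(Add(0, 5), -1)), -36)) = Mul(Add(Mul(-27, Pow(-5, -1)), Mul(56, Rational(1, 69))), Add(Mul(-4, Pow(5, -1)), -36)) = Mul(Add(Mul(-27, Rational(-1, 5)), Rational(56, 69)), Add(Mul(-4, Rational(1, 5)), -36)) = Mul(Add(Rational(27, 5), Rational(56, 69)), Add(Rational(-4, 5), -36)) = Mul(Rational(2143, 345), Rational(-184, 5)) = Rational(-17144, 75)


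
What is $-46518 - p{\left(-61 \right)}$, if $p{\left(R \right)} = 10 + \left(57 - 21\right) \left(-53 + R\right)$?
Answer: $-42424$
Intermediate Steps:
$p{\left(R \right)} = -1898 + 36 R$ ($p{\left(R \right)} = 10 + 36 \left(-53 + R\right) = 10 + \left(-1908 + 36 R\right) = -1898 + 36 R$)
$-46518 - p{\left(-61 \right)} = -46518 - \left(-1898 + 36 \left(-61\right)\right) = -46518 - \left(-1898 - 2196\right) = -46518 - -4094 = -46518 + 4094 = -42424$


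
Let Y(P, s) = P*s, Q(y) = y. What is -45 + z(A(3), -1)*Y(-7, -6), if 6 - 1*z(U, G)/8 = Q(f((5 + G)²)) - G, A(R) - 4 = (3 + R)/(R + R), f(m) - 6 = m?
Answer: -5757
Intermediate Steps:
f(m) = 6 + m
A(R) = 4 + (3 + R)/(2*R) (A(R) = 4 + (3 + R)/(R + R) = 4 + (3 + R)/((2*R)) = 4 + (3 + R)*(1/(2*R)) = 4 + (3 + R)/(2*R))
z(U, G) = -8*(5 + G)² + 8*G (z(U, G) = 48 - 8*((6 + (5 + G)²) - G) = 48 - 8*(6 + (5 + G)² - G) = 48 + (-48 - 8*(5 + G)² + 8*G) = -8*(5 + G)² + 8*G)
-45 + z(A(3), -1)*Y(-7, -6) = -45 + (-8*(5 - 1)² + 8*(-1))*(-7*(-6)) = -45 + (-8*4² - 8)*42 = -45 + (-8*16 - 8)*42 = -45 + (-128 - 8)*42 = -45 - 136*42 = -45 - 5712 = -5757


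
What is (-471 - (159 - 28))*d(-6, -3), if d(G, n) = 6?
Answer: -3612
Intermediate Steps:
(-471 - (159 - 28))*d(-6, -3) = (-471 - (159 - 28))*6 = (-471 - 1*131)*6 = (-471 - 131)*6 = -602*6 = -3612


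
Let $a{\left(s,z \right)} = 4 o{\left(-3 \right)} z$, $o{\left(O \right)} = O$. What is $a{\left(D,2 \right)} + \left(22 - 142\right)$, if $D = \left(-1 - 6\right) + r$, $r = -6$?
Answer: $-144$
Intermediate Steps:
$D = -13$ ($D = \left(-1 - 6\right) - 6 = -7 - 6 = -13$)
$a{\left(s,z \right)} = - 12 z$ ($a{\left(s,z \right)} = 4 \left(-3\right) z = - 12 z$)
$a{\left(D,2 \right)} + \left(22 - 142\right) = \left(-12\right) 2 + \left(22 - 142\right) = -24 + \left(22 - 142\right) = -24 - 120 = -144$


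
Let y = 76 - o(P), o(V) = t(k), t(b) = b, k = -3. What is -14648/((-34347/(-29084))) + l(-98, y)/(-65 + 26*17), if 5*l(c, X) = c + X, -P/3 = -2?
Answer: -803052936913/64744095 ≈ -12404.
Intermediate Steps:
P = 6 (P = -3*(-2) = 6)
o(V) = -3
y = 79 (y = 76 - 1*(-3) = 76 + 3 = 79)
l(c, X) = X/5 + c/5 (l(c, X) = (c + X)/5 = (X + c)/5 = X/5 + c/5)
-14648/((-34347/(-29084))) + l(-98, y)/(-65 + 26*17) = -14648/((-34347/(-29084))) + ((⅕)*79 + (⅕)*(-98))/(-65 + 26*17) = -14648/((-34347*(-1/29084))) + (79/5 - 98/5)/(-65 + 442) = -14648/34347/29084 - 19/5/377 = -14648*29084/34347 - 19/5*1/377 = -426022432/34347 - 19/1885 = -803052936913/64744095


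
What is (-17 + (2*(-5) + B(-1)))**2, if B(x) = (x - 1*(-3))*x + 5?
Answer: 576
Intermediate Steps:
B(x) = 5 + x*(3 + x) (B(x) = (x + 3)*x + 5 = (3 + x)*x + 5 = x*(3 + x) + 5 = 5 + x*(3 + x))
(-17 + (2*(-5) + B(-1)))**2 = (-17 + (2*(-5) + (5 + (-1)**2 + 3*(-1))))**2 = (-17 + (-10 + (5 + 1 - 3)))**2 = (-17 + (-10 + 3))**2 = (-17 - 7)**2 = (-24)**2 = 576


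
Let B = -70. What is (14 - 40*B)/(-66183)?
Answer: -938/22061 ≈ -0.042518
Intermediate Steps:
(14 - 40*B)/(-66183) = (14 - 40*(-70))/(-66183) = (14 + 2800)*(-1/66183) = 2814*(-1/66183) = -938/22061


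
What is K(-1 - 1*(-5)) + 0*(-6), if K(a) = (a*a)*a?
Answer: 64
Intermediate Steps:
K(a) = a³ (K(a) = a²*a = a³)
K(-1 - 1*(-5)) + 0*(-6) = (-1 - 1*(-5))³ + 0*(-6) = (-1 + 5)³ + 0 = 4³ + 0 = 64 + 0 = 64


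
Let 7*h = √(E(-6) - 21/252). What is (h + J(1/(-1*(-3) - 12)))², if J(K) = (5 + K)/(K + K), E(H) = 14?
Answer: (924 - √501)²/1764 ≈ 460.83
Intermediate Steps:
J(K) = (5 + K)/(2*K) (J(K) = (5 + K)/((2*K)) = (5 + K)*(1/(2*K)) = (5 + K)/(2*K))
h = √501/42 (h = √(14 - 21/252)/7 = √(14 - 21*1/252)/7 = √(14 - 1/12)/7 = √(167/12)/7 = (√501/6)/7 = √501/42 ≈ 0.53293)
(h + J(1/(-1*(-3) - 12)))² = (√501/42 + (5 + 1/(-1*(-3) - 12))/(2*(1/(-1*(-3) - 12))))² = (√501/42 + (5 + 1/(3 - 12))/(2*(1/(3 - 12))))² = (√501/42 + (5 + 1/(-9))/(2*(1/(-9))))² = (√501/42 + (5 - ⅑)/(2*(-⅑)))² = (√501/42 + (½)*(-9)*(44/9))² = (√501/42 - 22)² = (-22 + √501/42)²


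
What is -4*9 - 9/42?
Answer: -507/14 ≈ -36.214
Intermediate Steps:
-4*9 - 9/42 = -36 - 9*1/42 = -36 - 3/14 = -507/14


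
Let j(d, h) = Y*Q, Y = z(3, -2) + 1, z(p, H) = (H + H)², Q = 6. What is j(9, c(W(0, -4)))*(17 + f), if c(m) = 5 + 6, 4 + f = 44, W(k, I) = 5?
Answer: 5814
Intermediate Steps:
z(p, H) = 4*H² (z(p, H) = (2*H)² = 4*H²)
f = 40 (f = -4 + 44 = 40)
Y = 17 (Y = 4*(-2)² + 1 = 4*4 + 1 = 16 + 1 = 17)
c(m) = 11
j(d, h) = 102 (j(d, h) = 17*6 = 102)
j(9, c(W(0, -4)))*(17 + f) = 102*(17 + 40) = 102*57 = 5814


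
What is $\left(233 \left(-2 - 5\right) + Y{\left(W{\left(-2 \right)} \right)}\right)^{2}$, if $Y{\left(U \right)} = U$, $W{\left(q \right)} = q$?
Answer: $2666689$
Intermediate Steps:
$\left(233 \left(-2 - 5\right) + Y{\left(W{\left(-2 \right)} \right)}\right)^{2} = \left(233 \left(-2 - 5\right) - 2\right)^{2} = \left(233 \left(-7\right) - 2\right)^{2} = \left(-1631 - 2\right)^{2} = \left(-1633\right)^{2} = 2666689$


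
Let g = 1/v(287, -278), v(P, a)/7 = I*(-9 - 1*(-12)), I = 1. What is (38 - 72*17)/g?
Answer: -24906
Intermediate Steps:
v(P, a) = 21 (v(P, a) = 7*(1*(-9 - 1*(-12))) = 7*(1*(-9 + 12)) = 7*(1*3) = 7*3 = 21)
g = 1/21 ≈ 0.047619
(38 - 72*17)/g = (38 - 72*17)/(1/21) = (38 - 1224)*21 = -1186*21 = -24906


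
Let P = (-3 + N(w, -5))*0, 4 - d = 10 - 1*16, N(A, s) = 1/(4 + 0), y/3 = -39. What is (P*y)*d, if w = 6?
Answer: 0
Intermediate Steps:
y = -117 (y = 3*(-39) = -117)
N(A, s) = ¼ (N(A, s) = 1/4 = ¼)
d = 10 (d = 4 - (10 - 1*16) = 4 - (10 - 16) = 4 - 1*(-6) = 4 + 6 = 10)
P = 0 (P = (-3 + ¼)*0 = -11/4*0 = 0)
(P*y)*d = (0*(-117))*10 = 0*10 = 0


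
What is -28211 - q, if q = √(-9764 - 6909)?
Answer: -28211 - I*√16673 ≈ -28211.0 - 129.12*I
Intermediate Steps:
q = I*√16673 (q = √(-16673) = I*√16673 ≈ 129.12*I)
-28211 - q = -28211 - I*√16673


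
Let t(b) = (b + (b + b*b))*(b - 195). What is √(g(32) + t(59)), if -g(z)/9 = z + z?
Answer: 2*I*√122510 ≈ 700.03*I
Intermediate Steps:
t(b) = (-195 + b)*(b² + 2*b) (t(b) = (b + (b + b²))*(-195 + b) = (b² + 2*b)*(-195 + b) = (-195 + b)*(b² + 2*b))
g(z) = -18*z (g(z) = -9*(z + z) = -18*z)
√(g(32) + t(59)) = √(-18*32 + 59*(-390 + 59² - 193*59)) = √(-576 + 59*(-390 + 3481 - 11387)) = √(-576 + 59*(-8296)) = √(-576 - 489464) = √(-490040) = 2*I*√122510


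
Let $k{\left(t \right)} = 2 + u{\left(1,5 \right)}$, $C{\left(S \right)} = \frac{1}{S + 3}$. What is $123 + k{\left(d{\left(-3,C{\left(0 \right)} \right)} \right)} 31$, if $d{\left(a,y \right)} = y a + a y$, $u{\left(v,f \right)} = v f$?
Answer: $340$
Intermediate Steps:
$C{\left(S \right)} = \frac{1}{3 + S}$
$u{\left(v,f \right)} = f v$
$d{\left(a,y \right)} = 2 a y$ ($d{\left(a,y \right)} = a y + a y = 2 a y$)
$k{\left(t \right)} = 7$ ($k{\left(t \right)} = 2 + 5 \cdot 1 = 2 + 5 = 7$)
$123 + k{\left(d{\left(-3,C{\left(0 \right)} \right)} \right)} 31 = 123 + 7 \cdot 31 = 123 + 217 = 340$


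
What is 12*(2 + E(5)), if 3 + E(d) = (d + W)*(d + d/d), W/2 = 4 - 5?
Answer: 204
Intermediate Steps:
W = -2 (W = 2*(4 - 5) = 2*(-1) = -2)
E(d) = -3 + (1 + d)*(-2 + d) (E(d) = -3 + (d - 2)*(d + d/d) = -3 + (-2 + d)*(d + 1) = -3 + (-2 + d)*(1 + d) = -3 + (1 + d)*(-2 + d))
12*(2 + E(5)) = 12*(2 + (-5 + 5**2 - 1*5)) = 12*(2 + (-5 + 25 - 5)) = 12*(2 + 15) = 12*17 = 204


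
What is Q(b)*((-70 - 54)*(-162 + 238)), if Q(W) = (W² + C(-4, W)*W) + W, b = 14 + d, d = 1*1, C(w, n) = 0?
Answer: -2261760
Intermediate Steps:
d = 1
b = 15 (b = 14 + 1 = 15)
Q(W) = W + W² (Q(W) = (W² + 0*W) + W = (W² + 0) + W = W² + W = W + W²)
Q(b)*((-70 - 54)*(-162 + 238)) = (15*(1 + 15))*((-70 - 54)*(-162 + 238)) = (15*16)*(-124*76) = 240*(-9424) = -2261760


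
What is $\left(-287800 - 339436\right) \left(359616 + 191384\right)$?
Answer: $-345607036000$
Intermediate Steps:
$\left(-287800 - 339436\right) \left(359616 + 191384\right) = \left(-627236\right) 551000 = -345607036000$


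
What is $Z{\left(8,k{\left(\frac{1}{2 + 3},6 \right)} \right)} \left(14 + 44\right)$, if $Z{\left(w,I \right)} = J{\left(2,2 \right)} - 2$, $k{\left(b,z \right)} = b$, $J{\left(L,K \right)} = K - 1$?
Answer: $-58$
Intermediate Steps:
$J{\left(L,K \right)} = -1 + K$ ($J{\left(L,K \right)} = K - 1 = -1 + K$)
$Z{\left(w,I \right)} = -1$ ($Z{\left(w,I \right)} = \left(-1 + 2\right) - 2 = 1 - 2 = -1$)
$Z{\left(8,k{\left(\frac{1}{2 + 3},6 \right)} \right)} \left(14 + 44\right) = - (14 + 44) = \left(-1\right) 58 = -58$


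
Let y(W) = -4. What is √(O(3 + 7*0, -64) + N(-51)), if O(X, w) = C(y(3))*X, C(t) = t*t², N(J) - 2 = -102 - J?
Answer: I*√241 ≈ 15.524*I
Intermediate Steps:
N(J) = -100 - J (N(J) = 2 + (-102 - J) = -100 - J)
C(t) = t³
O(X, w) = -64*X (O(X, w) = (-4)³*X = -64*X)
√(O(3 + 7*0, -64) + N(-51)) = √(-64*(3 + 7*0) + (-100 - 1*(-51))) = √(-64*(3 + 0) + (-100 + 51)) = √(-64*3 - 49) = √(-192 - 49) = √(-241) = I*√241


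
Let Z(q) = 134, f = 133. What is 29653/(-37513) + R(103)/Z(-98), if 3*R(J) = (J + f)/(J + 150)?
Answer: -65370325/82941243 ≈ -0.78815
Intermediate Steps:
R(J) = (133 + J)/(3*(150 + J)) (R(J) = ((J + 133)/(J + 150))/3 = ((133 + J)/(150 + J))/3 = (133 + J)/(3*(150 + J)))
29653/(-37513) + R(103)/Z(-98) = 29653/(-37513) + ((133 + 103)/(3*(150 + 103)))/134 = 29653*(-1/37513) + ((1/3)*236/253)*(1/134) = -29653/37513 + ((1/3)*(1/253)*236)*(1/134) = -29653/37513 + (236/759)*(1/134) = -29653/37513 + 118/50853 = -65370325/82941243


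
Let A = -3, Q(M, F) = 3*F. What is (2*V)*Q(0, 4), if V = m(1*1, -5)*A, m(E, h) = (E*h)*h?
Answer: -1800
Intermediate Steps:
m(E, h) = E*h**2
V = -75 (V = ((1*1)*(-5)**2)*(-3) = (1*25)*(-3) = 25*(-3) = -75)
(2*V)*Q(0, 4) = (2*(-75))*(3*4) = -150*12 = -1800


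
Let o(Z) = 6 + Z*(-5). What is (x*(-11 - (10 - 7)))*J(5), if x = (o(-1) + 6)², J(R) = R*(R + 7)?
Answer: -242760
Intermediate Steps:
J(R) = R*(7 + R)
o(Z) = 6 - 5*Z
x = 289 (x = ((6 - 5*(-1)) + 6)² = ((6 + 5) + 6)² = (11 + 6)² = 17² = 289)
(x*(-11 - (10 - 7)))*J(5) = (289*(-11 - (10 - 7)))*(5*(7 + 5)) = (289*(-11 - 1*3))*(5*12) = (289*(-11 - 3))*60 = (289*(-14))*60 = -4046*60 = -242760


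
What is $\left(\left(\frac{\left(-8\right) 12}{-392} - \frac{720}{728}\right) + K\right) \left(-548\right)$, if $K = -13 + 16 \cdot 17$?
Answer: $- \frac{90150932}{637} \approx -1.4152 \cdot 10^{5}$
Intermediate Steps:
$K = 259$ ($K = -13 + 272 = 259$)
$\left(\left(\frac{\left(-8\right) 12}{-392} - \frac{720}{728}\right) + K\right) \left(-548\right) = \left(\left(\frac{\left(-8\right) 12}{-392} - \frac{720}{728}\right) + 259\right) \left(-548\right) = \left(\left(\left(-96\right) \left(- \frac{1}{392}\right) - \frac{90}{91}\right) + 259\right) \left(-548\right) = \left(\left(\frac{12}{49} - \frac{90}{91}\right) + 259\right) \left(-548\right) = \left(- \frac{474}{637} + 259\right) \left(-548\right) = \frac{164509}{637} \left(-548\right) = - \frac{90150932}{637}$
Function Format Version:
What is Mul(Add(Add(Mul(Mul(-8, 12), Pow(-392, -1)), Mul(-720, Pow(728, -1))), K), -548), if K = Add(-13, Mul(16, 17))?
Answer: Rational(-90150932, 637) ≈ -1.4152e+5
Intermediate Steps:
K = 259 (K = Add(-13, 272) = 259)
Mul(Add(Add(Mul(Mul(-8, 12), Pow(-392, -1)), Mul(-720, Pow(728, -1))), K), -548) = Mul(Add(Add(Mul(Mul(-8, 12), Pow(-392, -1)), Mul(-720, Pow(728, -1))), 259), -548) = Mul(Add(Add(Mul(-96, Rational(-1, 392)), Mul(-720, Rational(1, 728))), 259), -548) = Mul(Add(Add(Rational(12, 49), Rational(-90, 91)), 259), -548) = Mul(Add(Rational(-474, 637), 259), -548) = Mul(Rational(164509, 637), -548) = Rational(-90150932, 637)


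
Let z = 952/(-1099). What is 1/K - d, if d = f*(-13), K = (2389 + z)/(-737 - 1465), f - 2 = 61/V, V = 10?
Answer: 130450507/1249790 ≈ 104.38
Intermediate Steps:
z = -136/157 (z = 952*(-1/1099) = -136/157 ≈ -0.86624)
f = 81/10 (f = 2 + 61/10 = 81/10 ≈ 8.1000)
K = -124979/115238 (K = (2389 - 136/157)/(-737 - 1465) = (374937/157)/(-2202) = (374937/157)*(-1/2202) = -124979/115238 ≈ -1.0845)
d = -1053/10 (d = (81/10)*(-13) = -1053/10 ≈ -105.30)
1/K - d = 1/(-124979/115238) - 1*(-1053/10) = -115238/124979 + 1053/10 = 130450507/1249790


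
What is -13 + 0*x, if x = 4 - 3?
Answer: -13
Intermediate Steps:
x = 1
-13 + 0*x = -13 + 0*1 = -13 + 0 = -13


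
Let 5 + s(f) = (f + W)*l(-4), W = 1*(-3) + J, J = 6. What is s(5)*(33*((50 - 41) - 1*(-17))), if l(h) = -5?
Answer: -38610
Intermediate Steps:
W = 3 (W = 1*(-3) + 6 = -3 + 6 = 3)
s(f) = -20 - 5*f (s(f) = -5 + (f + 3)*(-5) = -5 + (3 + f)*(-5) = -5 + (-15 - 5*f) = -20 - 5*f)
s(5)*(33*((50 - 41) - 1*(-17))) = (-20 - 5*5)*(33*((50 - 41) - 1*(-17))) = (-20 - 25)*(33*(9 + 17)) = -1485*26 = -45*858 = -38610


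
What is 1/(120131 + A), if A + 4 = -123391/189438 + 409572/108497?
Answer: 20553454686/2469089052012331 ≈ 8.3243e-6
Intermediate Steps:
A = -18012871535/20553454686 (A = -4 + (-123391/189438 + 409572/108497) = -4 + 64200947209/20553454686 = -18012871535/20553454686 ≈ -0.87639)
1/(120131 + A) = 1/(120131 - 18012871535/20553454686) = 1/(2469089052012331/20553454686) = 20553454686/2469089052012331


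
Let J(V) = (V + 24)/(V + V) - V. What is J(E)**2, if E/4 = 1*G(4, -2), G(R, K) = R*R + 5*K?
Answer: 529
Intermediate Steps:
G(R, K) = R**2 + 5*K
E = 24 (E = 4*(1*(4**2 + 5*(-2))) = 4*(1*(16 - 10)) = 4*(1*6) = 4*6 = 24)
J(V) = -V + (24 + V)/(2*V) (J(V) = (24 + V)/((2*V)) - V = (24 + V)*(1/(2*V)) - V = (24 + V)/(2*V) - V = -V + (24 + V)/(2*V))
J(E)**2 = (1/2 - 1*24 + 12/24)**2 = (1/2 - 24 + 12*(1/24))**2 = (1/2 - 24 + 1/2)**2 = (-23)**2 = 529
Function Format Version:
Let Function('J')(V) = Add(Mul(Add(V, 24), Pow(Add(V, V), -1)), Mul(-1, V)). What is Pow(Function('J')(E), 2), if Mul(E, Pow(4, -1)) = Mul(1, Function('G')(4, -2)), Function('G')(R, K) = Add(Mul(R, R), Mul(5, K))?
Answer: 529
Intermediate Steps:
Function('G')(R, K) = Add(Pow(R, 2), Mul(5, K))
E = 24 (E = Mul(4, Mul(1, Add(Pow(4, 2), Mul(5, -2)))) = Mul(4, Mul(1, Add(16, -10))) = Mul(4, Mul(1, 6)) = Mul(4, 6) = 24)
Function('J')(V) = Add(Mul(-1, V), Mul(Rational(1, 2), Pow(V, -1), Add(24, V))) (Function('J')(V) = Add(Mul(Add(24, V), Pow(Mul(2, V), -1)), Mul(-1, V)) = Add(Mul(Add(24, V), Mul(Rational(1, 2), Pow(V, -1))), Mul(-1, V)) = Add(Mul(Rational(1, 2), Pow(V, -1), Add(24, V)), Mul(-1, V)) = Add(Mul(-1, V), Mul(Rational(1, 2), Pow(V, -1), Add(24, V))))
Pow(Function('J')(E), 2) = Pow(Add(Rational(1, 2), Mul(-1, 24), Mul(12, Pow(24, -1))), 2) = Pow(Add(Rational(1, 2), -24, Mul(12, Rational(1, 24))), 2) = Pow(Add(Rational(1, 2), -24, Rational(1, 2)), 2) = Pow(-23, 2) = 529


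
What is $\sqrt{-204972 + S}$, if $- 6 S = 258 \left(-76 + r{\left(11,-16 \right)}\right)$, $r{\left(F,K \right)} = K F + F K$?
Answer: $2 i \sqrt{46642} \approx 431.94 i$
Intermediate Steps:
$r{\left(F,K \right)} = 2 F K$ ($r{\left(F,K \right)} = F K + F K = 2 F K$)
$S = 18404$ ($S = - \frac{258 \left(-76 + 2 \cdot 11 \left(-16\right)\right)}{6} = - \frac{258 \left(-76 - 352\right)}{6} = - \frac{258 \left(-428\right)}{6} = \left(- \frac{1}{6}\right) \left(-110424\right) = 18404$)
$\sqrt{-204972 + S} = \sqrt{-204972 + 18404} = \sqrt{-186568} = 2 i \sqrt{46642}$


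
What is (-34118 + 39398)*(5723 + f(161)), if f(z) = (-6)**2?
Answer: 30407520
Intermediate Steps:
f(z) = 36
(-34118 + 39398)*(5723 + f(161)) = (-34118 + 39398)*(5723 + 36) = 5280*5759 = 30407520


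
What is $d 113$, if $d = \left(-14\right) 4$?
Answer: $-6328$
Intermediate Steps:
$d = -56$
$d 113 = \left(-56\right) 113 = -6328$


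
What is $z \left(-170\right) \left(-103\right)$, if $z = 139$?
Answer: $2433890$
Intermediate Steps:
$z \left(-170\right) \left(-103\right) = 139 \left(-170\right) \left(-103\right) = \left(-23630\right) \left(-103\right) = 2433890$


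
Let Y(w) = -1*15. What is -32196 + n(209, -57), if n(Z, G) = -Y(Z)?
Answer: -32181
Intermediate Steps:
Y(w) = -15
n(Z, G) = 15 (n(Z, G) = -1*(-15) = 15)
-32196 + n(209, -57) = -32196 + 15 = -32181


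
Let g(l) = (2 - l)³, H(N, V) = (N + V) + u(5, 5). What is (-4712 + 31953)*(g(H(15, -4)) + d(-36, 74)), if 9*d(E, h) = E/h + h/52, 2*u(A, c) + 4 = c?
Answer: -808758239687/34632 ≈ -2.3353e+7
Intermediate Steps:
u(A, c) = -2 + c/2
H(N, V) = ½ + N + V (H(N, V) = (N + V) + (-2 + (½)*5) = (N + V) + (-2 + 5/2) = (N + V) + ½ = ½ + N + V)
d(E, h) = h/468 + E/(9*h) (d(E, h) = (E/h + h/52)/9 = (h/52 + E/h)/9 = h/468 + E/(9*h))
(-4712 + 31953)*(g(H(15, -4)) + d(-36, 74)) = (-4712 + 31953)*(-(-2 + (½ + 15 - 4))³ + ((1/468)*74 + (⅑)*(-36)/74)) = 27241*(-(-2 + 23/2)³ + (37/234 + (⅑)*(-36)*(1/74))) = 27241*(-(19/2)³ + (37/234 - 2/37)) = 27241*(-1*6859/8 + 901/8658) = 27241*(-6859/8 + 901/8658) = 27241*(-29689007/34632) = -808758239687/34632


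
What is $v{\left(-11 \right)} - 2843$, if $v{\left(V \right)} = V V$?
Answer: $-2722$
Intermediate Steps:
$v{\left(V \right)} = V^{2}$
$v{\left(-11 \right)} - 2843 = \left(-11\right)^{2} - 2843 = 121 - 2843 = -2722$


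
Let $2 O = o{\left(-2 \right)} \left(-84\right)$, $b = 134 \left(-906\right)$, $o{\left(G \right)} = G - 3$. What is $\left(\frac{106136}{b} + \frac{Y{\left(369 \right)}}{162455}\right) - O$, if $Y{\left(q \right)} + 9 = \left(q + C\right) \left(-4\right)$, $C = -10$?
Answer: $- \frac{207959099243}{986134341} \approx -210.88$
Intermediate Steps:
$o{\left(G \right)} = -3 + G$
$b = -121404$
$Y{\left(q \right)} = 31 - 4 q$ ($Y{\left(q \right)} = -9 + \left(q - 10\right) \left(-4\right) = -9 + \left(-10 + q\right) \left(-4\right) = -9 - \left(-40 + 4 q\right) = 31 - 4 q$)
$O = 210$ ($O = \frac{\left(-3 - 2\right) \left(-84\right)}{2} = \frac{\left(-5\right) \left(-84\right)}{2} = \frac{1}{2} \cdot 420 = 210$)
$\left(\frac{106136}{b} + \frac{Y{\left(369 \right)}}{162455}\right) - O = \left(\frac{106136}{-121404} + \frac{31 - 1476}{162455}\right) - 210 = \left(106136 \left(- \frac{1}{121404}\right) + \left(31 - 1476\right) \frac{1}{162455}\right) - 210 = \left(- \frac{26534}{30351} - \frac{289}{32491}\right) - 210 = - \frac{870887633}{986134341} - 210 = - \frac{207959099243}{986134341}$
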